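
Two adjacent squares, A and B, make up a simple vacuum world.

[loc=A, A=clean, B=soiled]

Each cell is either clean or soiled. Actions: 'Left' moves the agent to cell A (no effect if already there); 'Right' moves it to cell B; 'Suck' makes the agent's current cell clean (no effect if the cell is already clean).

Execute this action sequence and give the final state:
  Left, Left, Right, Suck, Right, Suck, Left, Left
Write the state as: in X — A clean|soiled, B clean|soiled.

Left (#1): in A — A clean, B soiled
Left (#2): in A — A clean, B soiled
Right (#3): in B — A clean, B soiled
Suck (#4): in B — A clean, B clean
Right (#5): in B — A clean, B clean
Suck (#6): in B — A clean, B clean
Left (#7): in A — A clean, B clean
Left (#8): in A — A clean, B clean

in A — A clean, B clean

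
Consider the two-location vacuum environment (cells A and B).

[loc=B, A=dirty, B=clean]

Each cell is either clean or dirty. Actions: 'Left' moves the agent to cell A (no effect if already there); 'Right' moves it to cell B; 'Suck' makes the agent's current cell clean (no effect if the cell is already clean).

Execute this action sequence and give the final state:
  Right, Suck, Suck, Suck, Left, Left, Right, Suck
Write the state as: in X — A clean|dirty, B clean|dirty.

t=1 Right ⇒ in B — A dirty, B clean
t=2 Suck ⇒ in B — A dirty, B clean
t=3 Suck ⇒ in B — A dirty, B clean
t=4 Suck ⇒ in B — A dirty, B clean
t=5 Left ⇒ in A — A dirty, B clean
t=6 Left ⇒ in A — A dirty, B clean
t=7 Right ⇒ in B — A dirty, B clean
t=8 Suck ⇒ in B — A dirty, B clean

in B — A dirty, B clean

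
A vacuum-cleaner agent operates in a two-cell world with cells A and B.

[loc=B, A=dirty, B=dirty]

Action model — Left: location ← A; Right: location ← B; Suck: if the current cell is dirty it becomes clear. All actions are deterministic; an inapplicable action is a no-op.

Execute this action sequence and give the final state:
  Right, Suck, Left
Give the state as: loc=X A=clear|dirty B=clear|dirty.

loc=A A=dirty B=clear

1) do Right; now loc=B A=dirty B=dirty
2) do Suck; now loc=B A=dirty B=clear
3) do Left; now loc=A A=dirty B=clear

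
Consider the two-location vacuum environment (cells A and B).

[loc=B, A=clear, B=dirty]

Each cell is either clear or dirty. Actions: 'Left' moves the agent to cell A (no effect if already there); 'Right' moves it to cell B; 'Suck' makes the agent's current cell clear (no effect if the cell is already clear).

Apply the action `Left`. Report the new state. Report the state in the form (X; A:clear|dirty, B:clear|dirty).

(A; A:clear, B:dirty)

start: (B; A:clear, B:dirty)
1) do Left; now (A; A:clear, B:dirty)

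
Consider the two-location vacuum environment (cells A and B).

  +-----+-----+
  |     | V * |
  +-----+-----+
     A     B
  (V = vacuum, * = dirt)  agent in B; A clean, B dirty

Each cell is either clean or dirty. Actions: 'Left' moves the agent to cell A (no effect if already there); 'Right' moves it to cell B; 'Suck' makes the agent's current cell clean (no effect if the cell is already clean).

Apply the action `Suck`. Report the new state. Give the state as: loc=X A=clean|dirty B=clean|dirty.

loc=B A=clean B=clean

start: loc=B A=clean B=dirty
t=1 Suck ⇒ loc=B A=clean B=clean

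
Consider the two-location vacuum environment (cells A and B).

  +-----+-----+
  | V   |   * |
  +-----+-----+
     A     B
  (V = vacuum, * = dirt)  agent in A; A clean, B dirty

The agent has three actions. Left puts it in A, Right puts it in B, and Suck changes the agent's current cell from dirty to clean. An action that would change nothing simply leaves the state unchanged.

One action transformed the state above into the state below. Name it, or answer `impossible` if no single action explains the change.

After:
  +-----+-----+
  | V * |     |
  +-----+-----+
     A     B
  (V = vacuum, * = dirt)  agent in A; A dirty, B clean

try  Left: (A; A:clean, B:dirty)
try Right: (B; A:clean, B:dirty)
try  Suck: (A; A:clean, B:dirty)
no single action produces the after-state

impossible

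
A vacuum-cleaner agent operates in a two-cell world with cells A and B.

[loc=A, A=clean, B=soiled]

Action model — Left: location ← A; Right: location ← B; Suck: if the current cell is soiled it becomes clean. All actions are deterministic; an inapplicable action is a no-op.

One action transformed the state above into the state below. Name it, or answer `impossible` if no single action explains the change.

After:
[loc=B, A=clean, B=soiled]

try  Left: loc=A A=clean B=soiled
try Right: loc=B A=clean B=soiled  ← match
try  Suck: loc=A A=clean B=soiled

Right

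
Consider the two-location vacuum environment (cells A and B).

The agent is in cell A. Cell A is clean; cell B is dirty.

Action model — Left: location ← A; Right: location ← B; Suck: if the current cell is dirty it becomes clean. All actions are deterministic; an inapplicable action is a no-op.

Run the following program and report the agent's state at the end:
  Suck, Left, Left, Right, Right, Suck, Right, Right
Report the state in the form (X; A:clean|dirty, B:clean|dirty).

(B; A:clean, B:clean)

[1] after Suck: (A; A:clean, B:dirty)
[2] after Left: (A; A:clean, B:dirty)
[3] after Left: (A; A:clean, B:dirty)
[4] after Right: (B; A:clean, B:dirty)
[5] after Right: (B; A:clean, B:dirty)
[6] after Suck: (B; A:clean, B:clean)
[7] after Right: (B; A:clean, B:clean)
[8] after Right: (B; A:clean, B:clean)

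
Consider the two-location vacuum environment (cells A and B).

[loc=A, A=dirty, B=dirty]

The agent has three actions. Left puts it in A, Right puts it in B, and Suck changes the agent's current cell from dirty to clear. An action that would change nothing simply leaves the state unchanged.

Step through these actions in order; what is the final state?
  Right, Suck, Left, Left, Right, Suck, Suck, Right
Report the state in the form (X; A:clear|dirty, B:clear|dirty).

(B; A:dirty, B:clear)

[1] after Right: (B; A:dirty, B:dirty)
[2] after Suck: (B; A:dirty, B:clear)
[3] after Left: (A; A:dirty, B:clear)
[4] after Left: (A; A:dirty, B:clear)
[5] after Right: (B; A:dirty, B:clear)
[6] after Suck: (B; A:dirty, B:clear)
[7] after Suck: (B; A:dirty, B:clear)
[8] after Right: (B; A:dirty, B:clear)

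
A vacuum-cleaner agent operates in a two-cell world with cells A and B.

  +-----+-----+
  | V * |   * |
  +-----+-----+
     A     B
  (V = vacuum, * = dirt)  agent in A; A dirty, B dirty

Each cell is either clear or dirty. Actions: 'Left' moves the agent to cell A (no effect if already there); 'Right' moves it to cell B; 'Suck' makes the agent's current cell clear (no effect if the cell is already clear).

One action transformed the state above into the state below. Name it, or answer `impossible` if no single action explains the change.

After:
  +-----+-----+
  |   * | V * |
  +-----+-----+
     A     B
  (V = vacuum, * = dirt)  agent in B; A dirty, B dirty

Right

try  Left: in A — A dirty, B dirty
try Right: in B — A dirty, B dirty  ← match
try  Suck: in A — A clear, B dirty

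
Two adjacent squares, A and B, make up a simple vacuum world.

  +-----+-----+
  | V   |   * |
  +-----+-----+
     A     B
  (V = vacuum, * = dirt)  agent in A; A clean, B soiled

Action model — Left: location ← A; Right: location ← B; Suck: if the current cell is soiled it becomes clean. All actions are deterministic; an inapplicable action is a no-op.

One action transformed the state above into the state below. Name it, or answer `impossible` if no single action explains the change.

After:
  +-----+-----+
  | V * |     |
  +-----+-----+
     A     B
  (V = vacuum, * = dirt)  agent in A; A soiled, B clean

try  Left: (A; A:clean, B:soiled)
try Right: (B; A:clean, B:soiled)
try  Suck: (A; A:clean, B:soiled)
no single action produces the after-state

impossible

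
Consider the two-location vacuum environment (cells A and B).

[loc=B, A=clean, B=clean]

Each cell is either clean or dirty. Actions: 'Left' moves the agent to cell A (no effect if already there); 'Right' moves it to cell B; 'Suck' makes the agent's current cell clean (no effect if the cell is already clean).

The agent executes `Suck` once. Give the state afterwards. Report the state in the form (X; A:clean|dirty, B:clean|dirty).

start: (B; A:clean, B:clean)
Suck (#1): (B; A:clean, B:clean)

(B; A:clean, B:clean)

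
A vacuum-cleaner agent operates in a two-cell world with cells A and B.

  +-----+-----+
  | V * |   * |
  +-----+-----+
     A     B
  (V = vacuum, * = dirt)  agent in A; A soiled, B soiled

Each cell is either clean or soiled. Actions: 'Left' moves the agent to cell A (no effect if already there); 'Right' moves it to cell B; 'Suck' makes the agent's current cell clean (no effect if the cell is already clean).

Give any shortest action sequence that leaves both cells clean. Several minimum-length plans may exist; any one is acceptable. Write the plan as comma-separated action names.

Suck, Right, Suck

Suck (#1): loc=A A=clean B=soiled
Right (#2): loc=B A=clean B=soiled
Suck (#3): loc=B A=clean B=clean
min 3: Suck A + move + Suck B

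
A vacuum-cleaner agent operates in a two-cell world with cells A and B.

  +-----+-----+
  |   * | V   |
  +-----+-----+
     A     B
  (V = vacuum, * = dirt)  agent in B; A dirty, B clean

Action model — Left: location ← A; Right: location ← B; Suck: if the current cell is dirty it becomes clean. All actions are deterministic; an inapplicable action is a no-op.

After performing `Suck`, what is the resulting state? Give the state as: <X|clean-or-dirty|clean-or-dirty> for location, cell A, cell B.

<B|dirty|clean>

start: <B|dirty|clean>
1) do Suck; now <B|dirty|clean>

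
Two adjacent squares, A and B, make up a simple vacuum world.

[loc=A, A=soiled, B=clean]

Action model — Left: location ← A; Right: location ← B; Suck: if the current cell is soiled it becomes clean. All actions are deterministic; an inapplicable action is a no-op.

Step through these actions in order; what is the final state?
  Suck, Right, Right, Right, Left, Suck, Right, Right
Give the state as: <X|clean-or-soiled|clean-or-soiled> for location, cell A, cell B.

Suck (#1): <A|clean|clean>
Right (#2): <B|clean|clean>
Right (#3): <B|clean|clean>
Right (#4): <B|clean|clean>
Left (#5): <A|clean|clean>
Suck (#6): <A|clean|clean>
Right (#7): <B|clean|clean>
Right (#8): <B|clean|clean>

<B|clean|clean>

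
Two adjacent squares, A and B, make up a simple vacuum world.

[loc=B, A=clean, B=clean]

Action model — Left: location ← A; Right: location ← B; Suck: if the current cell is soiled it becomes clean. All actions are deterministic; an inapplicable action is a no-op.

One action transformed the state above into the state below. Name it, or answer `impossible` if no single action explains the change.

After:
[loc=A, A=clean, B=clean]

try  Left: in A — A clean, B clean  ← match
try Right: in B — A clean, B clean
try  Suck: in B — A clean, B clean

Left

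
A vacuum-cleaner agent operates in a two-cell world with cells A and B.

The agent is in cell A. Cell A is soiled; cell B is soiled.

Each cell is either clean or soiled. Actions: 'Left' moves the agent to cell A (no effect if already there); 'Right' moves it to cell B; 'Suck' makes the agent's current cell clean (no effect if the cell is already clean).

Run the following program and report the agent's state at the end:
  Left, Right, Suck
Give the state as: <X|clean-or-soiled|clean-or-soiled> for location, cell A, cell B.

Left (#1): <A|soiled|soiled>
Right (#2): <B|soiled|soiled>
Suck (#3): <B|soiled|clean>

<B|soiled|clean>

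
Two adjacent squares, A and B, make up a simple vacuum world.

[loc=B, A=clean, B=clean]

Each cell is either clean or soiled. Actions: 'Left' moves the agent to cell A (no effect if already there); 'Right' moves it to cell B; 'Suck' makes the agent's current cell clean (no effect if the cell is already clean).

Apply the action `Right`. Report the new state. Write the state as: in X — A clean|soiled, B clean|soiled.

start: in B — A clean, B clean
1) do Right; now in B — A clean, B clean

in B — A clean, B clean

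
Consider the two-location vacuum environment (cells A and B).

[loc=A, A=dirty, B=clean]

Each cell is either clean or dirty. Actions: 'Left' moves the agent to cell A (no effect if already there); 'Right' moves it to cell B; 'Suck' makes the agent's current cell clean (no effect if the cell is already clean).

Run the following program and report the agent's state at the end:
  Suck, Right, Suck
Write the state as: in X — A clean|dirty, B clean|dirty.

[1] after Suck: in A — A clean, B clean
[2] after Right: in B — A clean, B clean
[3] after Suck: in B — A clean, B clean

in B — A clean, B clean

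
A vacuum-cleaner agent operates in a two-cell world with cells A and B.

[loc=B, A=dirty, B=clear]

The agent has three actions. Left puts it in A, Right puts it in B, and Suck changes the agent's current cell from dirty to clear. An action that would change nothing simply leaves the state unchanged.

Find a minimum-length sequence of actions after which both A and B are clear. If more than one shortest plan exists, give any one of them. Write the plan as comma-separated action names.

Left, Suck

Left (#1): <A|dirty|clear>
Suck (#2): <A|clear|clear>
min 2: go A then Suck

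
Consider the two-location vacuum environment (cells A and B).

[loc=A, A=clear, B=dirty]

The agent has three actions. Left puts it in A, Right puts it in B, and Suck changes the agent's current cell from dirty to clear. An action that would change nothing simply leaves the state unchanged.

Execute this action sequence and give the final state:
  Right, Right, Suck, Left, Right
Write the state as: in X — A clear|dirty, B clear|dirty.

1. Right → in B — A clear, B dirty
2. Right → in B — A clear, B dirty
3. Suck → in B — A clear, B clear
4. Left → in A — A clear, B clear
5. Right → in B — A clear, B clear

in B — A clear, B clear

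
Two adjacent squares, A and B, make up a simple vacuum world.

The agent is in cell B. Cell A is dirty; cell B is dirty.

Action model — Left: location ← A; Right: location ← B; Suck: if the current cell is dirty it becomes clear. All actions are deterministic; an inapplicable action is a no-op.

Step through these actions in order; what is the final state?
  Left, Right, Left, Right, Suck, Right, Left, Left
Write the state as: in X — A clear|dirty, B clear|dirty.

t=1 Left ⇒ in A — A dirty, B dirty
t=2 Right ⇒ in B — A dirty, B dirty
t=3 Left ⇒ in A — A dirty, B dirty
t=4 Right ⇒ in B — A dirty, B dirty
t=5 Suck ⇒ in B — A dirty, B clear
t=6 Right ⇒ in B — A dirty, B clear
t=7 Left ⇒ in A — A dirty, B clear
t=8 Left ⇒ in A — A dirty, B clear

in A — A dirty, B clear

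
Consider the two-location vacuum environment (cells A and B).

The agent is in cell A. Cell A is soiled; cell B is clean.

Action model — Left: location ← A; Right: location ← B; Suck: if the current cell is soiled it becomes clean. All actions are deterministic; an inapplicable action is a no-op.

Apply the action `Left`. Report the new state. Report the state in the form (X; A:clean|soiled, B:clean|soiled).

start: (A; A:soiled, B:clean)
Left (#1): (A; A:soiled, B:clean)

(A; A:soiled, B:clean)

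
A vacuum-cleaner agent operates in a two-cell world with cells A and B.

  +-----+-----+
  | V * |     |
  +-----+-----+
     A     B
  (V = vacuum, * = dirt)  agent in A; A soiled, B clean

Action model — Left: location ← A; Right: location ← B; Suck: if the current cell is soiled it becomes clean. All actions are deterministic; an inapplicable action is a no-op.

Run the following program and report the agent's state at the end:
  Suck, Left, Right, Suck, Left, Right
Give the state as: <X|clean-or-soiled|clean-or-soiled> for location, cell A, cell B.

<B|clean|clean>

1. Suck → <A|clean|clean>
2. Left → <A|clean|clean>
3. Right → <B|clean|clean>
4. Suck → <B|clean|clean>
5. Left → <A|clean|clean>
6. Right → <B|clean|clean>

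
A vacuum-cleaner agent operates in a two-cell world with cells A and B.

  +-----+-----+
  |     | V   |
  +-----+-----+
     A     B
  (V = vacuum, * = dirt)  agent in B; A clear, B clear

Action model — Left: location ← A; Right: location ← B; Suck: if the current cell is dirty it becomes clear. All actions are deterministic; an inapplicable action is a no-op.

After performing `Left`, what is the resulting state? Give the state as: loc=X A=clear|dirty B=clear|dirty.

loc=A A=clear B=clear

start: loc=B A=clear B=clear
1. Left → loc=A A=clear B=clear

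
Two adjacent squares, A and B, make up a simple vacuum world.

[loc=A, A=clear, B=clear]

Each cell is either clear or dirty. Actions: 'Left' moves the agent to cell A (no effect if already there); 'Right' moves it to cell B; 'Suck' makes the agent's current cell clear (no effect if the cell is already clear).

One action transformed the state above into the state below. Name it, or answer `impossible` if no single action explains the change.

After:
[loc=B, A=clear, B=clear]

try  Left: loc=A A=clear B=clear
try Right: loc=B A=clear B=clear  ← match
try  Suck: loc=A A=clear B=clear

Right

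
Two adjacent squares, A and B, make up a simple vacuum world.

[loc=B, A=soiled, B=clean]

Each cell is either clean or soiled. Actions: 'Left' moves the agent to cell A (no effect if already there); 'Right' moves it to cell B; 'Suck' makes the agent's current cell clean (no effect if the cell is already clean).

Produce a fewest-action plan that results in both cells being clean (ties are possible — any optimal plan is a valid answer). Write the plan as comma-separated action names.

Left, Suck

[1] after Left: loc=A A=soiled B=clean
[2] after Suck: loc=A A=clean B=clean
min 2: go A then Suck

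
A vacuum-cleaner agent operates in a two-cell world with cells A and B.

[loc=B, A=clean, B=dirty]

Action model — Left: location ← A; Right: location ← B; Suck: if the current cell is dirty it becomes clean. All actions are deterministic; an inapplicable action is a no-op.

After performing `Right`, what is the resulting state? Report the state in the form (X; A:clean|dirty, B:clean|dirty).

(B; A:clean, B:dirty)

start: (B; A:clean, B:dirty)
Right (#1): (B; A:clean, B:dirty)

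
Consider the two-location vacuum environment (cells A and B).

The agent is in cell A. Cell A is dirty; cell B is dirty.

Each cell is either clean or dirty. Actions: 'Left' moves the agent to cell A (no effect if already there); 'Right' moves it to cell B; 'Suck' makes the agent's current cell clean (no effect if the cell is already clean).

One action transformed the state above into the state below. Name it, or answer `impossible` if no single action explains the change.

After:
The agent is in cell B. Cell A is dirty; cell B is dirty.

Right

try  Left: <A|dirty|dirty>
try Right: <B|dirty|dirty>  ← match
try  Suck: <A|clean|dirty>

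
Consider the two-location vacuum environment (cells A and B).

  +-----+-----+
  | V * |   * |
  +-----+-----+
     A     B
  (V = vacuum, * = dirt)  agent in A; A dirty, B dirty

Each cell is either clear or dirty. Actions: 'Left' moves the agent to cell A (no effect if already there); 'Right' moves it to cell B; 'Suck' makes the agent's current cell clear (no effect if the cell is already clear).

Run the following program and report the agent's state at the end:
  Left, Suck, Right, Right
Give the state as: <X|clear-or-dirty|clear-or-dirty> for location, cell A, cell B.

Left (#1): <A|dirty|dirty>
Suck (#2): <A|clear|dirty>
Right (#3): <B|clear|dirty>
Right (#4): <B|clear|dirty>

<B|clear|dirty>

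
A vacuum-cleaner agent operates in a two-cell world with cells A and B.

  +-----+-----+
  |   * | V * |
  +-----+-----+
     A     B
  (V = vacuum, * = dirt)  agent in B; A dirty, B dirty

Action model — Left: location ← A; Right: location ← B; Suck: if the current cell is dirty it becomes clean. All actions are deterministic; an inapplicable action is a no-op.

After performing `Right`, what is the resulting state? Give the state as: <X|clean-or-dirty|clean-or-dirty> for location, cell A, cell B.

<B|dirty|dirty>

start: <B|dirty|dirty>
[1] after Right: <B|dirty|dirty>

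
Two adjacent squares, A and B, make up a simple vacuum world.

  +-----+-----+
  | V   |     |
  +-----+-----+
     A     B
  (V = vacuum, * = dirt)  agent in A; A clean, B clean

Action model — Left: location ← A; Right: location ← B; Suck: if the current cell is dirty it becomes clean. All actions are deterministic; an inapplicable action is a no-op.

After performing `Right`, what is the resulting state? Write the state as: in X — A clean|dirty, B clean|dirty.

in B — A clean, B clean

start: in A — A clean, B clean
Right (#1): in B — A clean, B clean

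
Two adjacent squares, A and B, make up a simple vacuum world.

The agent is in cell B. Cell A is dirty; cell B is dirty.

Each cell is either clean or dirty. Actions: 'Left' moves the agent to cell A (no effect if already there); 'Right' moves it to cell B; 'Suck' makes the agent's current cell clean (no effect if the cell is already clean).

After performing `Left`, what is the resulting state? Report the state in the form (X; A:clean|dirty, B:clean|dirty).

(A; A:dirty, B:dirty)

start: (B; A:dirty, B:dirty)
[1] after Left: (A; A:dirty, B:dirty)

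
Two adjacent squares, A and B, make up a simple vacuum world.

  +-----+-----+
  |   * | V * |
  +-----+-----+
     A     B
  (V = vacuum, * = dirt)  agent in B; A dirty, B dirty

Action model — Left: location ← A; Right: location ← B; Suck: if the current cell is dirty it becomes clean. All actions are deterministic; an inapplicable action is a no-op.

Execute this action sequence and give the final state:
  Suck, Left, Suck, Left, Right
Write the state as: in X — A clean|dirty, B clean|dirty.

[1] after Suck: in B — A dirty, B clean
[2] after Left: in A — A dirty, B clean
[3] after Suck: in A — A clean, B clean
[4] after Left: in A — A clean, B clean
[5] after Right: in B — A clean, B clean

in B — A clean, B clean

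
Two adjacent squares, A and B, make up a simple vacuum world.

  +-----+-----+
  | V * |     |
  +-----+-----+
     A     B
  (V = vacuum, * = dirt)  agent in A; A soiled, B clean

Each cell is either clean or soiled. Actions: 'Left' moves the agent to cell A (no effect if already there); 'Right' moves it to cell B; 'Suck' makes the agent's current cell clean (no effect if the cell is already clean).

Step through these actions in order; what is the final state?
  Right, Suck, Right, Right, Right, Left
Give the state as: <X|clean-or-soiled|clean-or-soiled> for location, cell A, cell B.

1) do Right; now <B|soiled|clean>
2) do Suck; now <B|soiled|clean>
3) do Right; now <B|soiled|clean>
4) do Right; now <B|soiled|clean>
5) do Right; now <B|soiled|clean>
6) do Left; now <A|soiled|clean>

<A|soiled|clean>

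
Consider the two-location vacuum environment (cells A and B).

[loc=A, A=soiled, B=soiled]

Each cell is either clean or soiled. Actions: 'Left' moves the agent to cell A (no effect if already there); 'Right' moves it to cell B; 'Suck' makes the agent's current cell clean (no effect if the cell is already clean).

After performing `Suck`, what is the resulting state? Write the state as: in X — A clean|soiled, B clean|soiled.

start: in A — A soiled, B soiled
1) do Suck; now in A — A clean, B soiled

in A — A clean, B soiled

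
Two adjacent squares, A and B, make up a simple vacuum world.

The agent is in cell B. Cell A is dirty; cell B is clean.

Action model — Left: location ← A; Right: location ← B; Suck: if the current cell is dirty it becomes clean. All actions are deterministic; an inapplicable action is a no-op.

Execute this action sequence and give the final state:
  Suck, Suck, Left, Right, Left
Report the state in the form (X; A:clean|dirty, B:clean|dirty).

Suck (#1): (B; A:dirty, B:clean)
Suck (#2): (B; A:dirty, B:clean)
Left (#3): (A; A:dirty, B:clean)
Right (#4): (B; A:dirty, B:clean)
Left (#5): (A; A:dirty, B:clean)

(A; A:dirty, B:clean)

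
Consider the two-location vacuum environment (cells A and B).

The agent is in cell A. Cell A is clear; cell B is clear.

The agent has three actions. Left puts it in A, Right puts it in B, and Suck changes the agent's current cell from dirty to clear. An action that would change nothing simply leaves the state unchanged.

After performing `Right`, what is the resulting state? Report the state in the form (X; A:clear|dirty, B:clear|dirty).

(B; A:clear, B:clear)

start: (A; A:clear, B:clear)
step 1/1 (Right): (B; A:clear, B:clear)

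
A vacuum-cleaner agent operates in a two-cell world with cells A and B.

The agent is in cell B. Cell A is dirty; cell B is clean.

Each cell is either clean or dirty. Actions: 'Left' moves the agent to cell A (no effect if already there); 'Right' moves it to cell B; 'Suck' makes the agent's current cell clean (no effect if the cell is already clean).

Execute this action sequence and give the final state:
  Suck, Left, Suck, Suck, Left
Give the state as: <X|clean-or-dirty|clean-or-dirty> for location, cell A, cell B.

<A|clean|clean>

1) do Suck; now <B|dirty|clean>
2) do Left; now <A|dirty|clean>
3) do Suck; now <A|clean|clean>
4) do Suck; now <A|clean|clean>
5) do Left; now <A|clean|clean>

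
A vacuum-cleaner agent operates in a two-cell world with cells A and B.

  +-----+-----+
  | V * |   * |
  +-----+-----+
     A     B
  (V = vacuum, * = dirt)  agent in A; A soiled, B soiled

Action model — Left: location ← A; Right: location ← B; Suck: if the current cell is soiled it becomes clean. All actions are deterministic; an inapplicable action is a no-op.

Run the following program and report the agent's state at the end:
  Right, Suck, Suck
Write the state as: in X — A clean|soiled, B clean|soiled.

in B — A soiled, B clean

1) do Right; now in B — A soiled, B soiled
2) do Suck; now in B — A soiled, B clean
3) do Suck; now in B — A soiled, B clean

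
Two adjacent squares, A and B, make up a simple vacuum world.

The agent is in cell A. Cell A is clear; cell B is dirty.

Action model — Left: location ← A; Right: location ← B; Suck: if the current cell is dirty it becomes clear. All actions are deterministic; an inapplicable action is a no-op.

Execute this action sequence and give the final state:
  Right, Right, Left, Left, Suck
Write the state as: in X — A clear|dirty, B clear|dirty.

1. Right → in B — A clear, B dirty
2. Right → in B — A clear, B dirty
3. Left → in A — A clear, B dirty
4. Left → in A — A clear, B dirty
5. Suck → in A — A clear, B dirty

in A — A clear, B dirty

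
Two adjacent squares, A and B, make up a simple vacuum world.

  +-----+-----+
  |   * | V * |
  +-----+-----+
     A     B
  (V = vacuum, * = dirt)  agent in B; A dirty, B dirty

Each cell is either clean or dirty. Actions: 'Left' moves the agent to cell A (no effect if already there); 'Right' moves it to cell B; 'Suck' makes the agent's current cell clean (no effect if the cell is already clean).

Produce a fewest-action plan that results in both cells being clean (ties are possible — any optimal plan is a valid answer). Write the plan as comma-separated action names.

step 1/3 (Suck): in B — A dirty, B clean
step 2/3 (Left): in A — A dirty, B clean
step 3/3 (Suck): in A — A clean, B clean
min 3: Suck B + move + Suck A

Suck, Left, Suck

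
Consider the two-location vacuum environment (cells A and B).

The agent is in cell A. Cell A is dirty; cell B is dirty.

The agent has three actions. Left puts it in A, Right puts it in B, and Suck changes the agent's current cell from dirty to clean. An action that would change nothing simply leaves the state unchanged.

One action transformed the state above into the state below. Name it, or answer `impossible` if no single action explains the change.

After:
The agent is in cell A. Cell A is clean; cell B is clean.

try  Left: in A — A dirty, B dirty
try Right: in B — A dirty, B dirty
try  Suck: in A — A clean, B dirty
no single action produces the after-state

impossible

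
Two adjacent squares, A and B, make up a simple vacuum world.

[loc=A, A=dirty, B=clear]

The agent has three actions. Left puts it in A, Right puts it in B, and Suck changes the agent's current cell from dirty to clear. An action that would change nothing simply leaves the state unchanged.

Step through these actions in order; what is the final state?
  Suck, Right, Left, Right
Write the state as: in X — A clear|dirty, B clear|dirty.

in B — A clear, B clear

[1] after Suck: in A — A clear, B clear
[2] after Right: in B — A clear, B clear
[3] after Left: in A — A clear, B clear
[4] after Right: in B — A clear, B clear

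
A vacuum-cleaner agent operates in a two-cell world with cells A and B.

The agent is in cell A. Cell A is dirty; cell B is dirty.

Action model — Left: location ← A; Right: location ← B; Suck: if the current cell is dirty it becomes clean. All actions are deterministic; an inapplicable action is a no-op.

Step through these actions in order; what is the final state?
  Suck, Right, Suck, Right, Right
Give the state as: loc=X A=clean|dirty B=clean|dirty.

loc=B A=clean B=clean

t=1 Suck ⇒ loc=A A=clean B=dirty
t=2 Right ⇒ loc=B A=clean B=dirty
t=3 Suck ⇒ loc=B A=clean B=clean
t=4 Right ⇒ loc=B A=clean B=clean
t=5 Right ⇒ loc=B A=clean B=clean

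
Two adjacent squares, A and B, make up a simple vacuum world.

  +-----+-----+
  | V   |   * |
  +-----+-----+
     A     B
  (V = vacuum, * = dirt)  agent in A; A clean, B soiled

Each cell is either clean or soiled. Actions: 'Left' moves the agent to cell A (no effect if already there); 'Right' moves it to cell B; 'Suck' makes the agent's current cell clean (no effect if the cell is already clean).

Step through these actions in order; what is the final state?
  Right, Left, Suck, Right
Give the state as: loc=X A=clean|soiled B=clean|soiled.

t=1 Right ⇒ loc=B A=clean B=soiled
t=2 Left ⇒ loc=A A=clean B=soiled
t=3 Suck ⇒ loc=A A=clean B=soiled
t=4 Right ⇒ loc=B A=clean B=soiled

loc=B A=clean B=soiled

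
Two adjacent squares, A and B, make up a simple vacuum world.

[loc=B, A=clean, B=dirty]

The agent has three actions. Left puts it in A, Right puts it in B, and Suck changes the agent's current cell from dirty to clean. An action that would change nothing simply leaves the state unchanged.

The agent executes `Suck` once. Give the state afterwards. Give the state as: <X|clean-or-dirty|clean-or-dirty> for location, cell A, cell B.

<B|clean|clean>

start: <B|clean|dirty>
t=1 Suck ⇒ <B|clean|clean>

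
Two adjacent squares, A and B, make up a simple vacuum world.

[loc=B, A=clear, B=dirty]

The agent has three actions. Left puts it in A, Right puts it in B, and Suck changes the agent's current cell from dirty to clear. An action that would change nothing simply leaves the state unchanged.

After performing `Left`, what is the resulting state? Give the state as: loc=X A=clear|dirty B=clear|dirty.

loc=A A=clear B=dirty

start: loc=B A=clear B=dirty
[1] after Left: loc=A A=clear B=dirty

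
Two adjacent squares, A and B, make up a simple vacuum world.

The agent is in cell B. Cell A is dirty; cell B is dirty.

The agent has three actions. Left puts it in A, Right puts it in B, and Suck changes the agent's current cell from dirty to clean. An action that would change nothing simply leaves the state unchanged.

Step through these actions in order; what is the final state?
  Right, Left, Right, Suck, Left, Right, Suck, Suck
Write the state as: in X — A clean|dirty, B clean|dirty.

in B — A dirty, B clean

[1] after Right: in B — A dirty, B dirty
[2] after Left: in A — A dirty, B dirty
[3] after Right: in B — A dirty, B dirty
[4] after Suck: in B — A dirty, B clean
[5] after Left: in A — A dirty, B clean
[6] after Right: in B — A dirty, B clean
[7] after Suck: in B — A dirty, B clean
[8] after Suck: in B — A dirty, B clean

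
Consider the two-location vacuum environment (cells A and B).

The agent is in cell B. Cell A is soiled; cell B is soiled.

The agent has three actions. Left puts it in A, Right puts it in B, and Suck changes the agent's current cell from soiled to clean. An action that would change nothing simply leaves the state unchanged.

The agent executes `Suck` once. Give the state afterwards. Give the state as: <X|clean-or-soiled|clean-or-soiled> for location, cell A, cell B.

<B|soiled|clean>

start: <B|soiled|soiled>
t=1 Suck ⇒ <B|soiled|clean>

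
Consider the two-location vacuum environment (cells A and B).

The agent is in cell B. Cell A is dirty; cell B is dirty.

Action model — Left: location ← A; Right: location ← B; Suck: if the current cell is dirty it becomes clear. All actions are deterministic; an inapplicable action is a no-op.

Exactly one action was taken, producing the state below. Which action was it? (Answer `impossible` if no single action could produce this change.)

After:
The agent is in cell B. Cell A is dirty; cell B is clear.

try  Left: in A — A dirty, B dirty
try Right: in B — A dirty, B dirty
try  Suck: in B — A dirty, B clear  ← match

Suck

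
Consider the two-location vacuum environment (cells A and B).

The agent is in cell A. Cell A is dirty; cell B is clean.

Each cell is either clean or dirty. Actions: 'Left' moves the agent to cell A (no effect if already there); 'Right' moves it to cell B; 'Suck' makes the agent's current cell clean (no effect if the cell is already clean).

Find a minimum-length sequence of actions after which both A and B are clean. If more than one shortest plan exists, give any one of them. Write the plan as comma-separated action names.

Suck

1. Suck → <A|clean|clean>
min 1: A is dirty, one Suck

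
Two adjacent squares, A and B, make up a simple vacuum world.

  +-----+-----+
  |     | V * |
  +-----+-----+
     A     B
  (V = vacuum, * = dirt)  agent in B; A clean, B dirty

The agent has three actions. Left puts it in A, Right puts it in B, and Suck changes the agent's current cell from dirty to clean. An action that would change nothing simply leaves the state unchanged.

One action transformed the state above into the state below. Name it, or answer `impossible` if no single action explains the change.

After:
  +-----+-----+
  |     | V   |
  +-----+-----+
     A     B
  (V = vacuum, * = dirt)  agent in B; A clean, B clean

Suck

try  Left: (A; A:clean, B:dirty)
try Right: (B; A:clean, B:dirty)
try  Suck: (B; A:clean, B:clean)  ← match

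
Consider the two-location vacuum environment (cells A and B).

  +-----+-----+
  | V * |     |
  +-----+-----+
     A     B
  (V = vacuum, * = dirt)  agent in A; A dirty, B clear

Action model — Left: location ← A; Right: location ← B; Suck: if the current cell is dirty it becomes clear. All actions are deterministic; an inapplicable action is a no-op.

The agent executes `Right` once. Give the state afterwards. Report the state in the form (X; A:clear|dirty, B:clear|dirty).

(B; A:dirty, B:clear)

start: (A; A:dirty, B:clear)
Right (#1): (B; A:dirty, B:clear)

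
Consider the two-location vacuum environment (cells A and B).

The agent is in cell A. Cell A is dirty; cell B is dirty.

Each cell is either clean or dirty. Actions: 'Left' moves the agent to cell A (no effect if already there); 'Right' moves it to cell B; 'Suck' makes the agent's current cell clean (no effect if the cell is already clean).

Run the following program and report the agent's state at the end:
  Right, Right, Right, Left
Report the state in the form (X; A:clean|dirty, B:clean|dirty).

1) do Right; now (B; A:dirty, B:dirty)
2) do Right; now (B; A:dirty, B:dirty)
3) do Right; now (B; A:dirty, B:dirty)
4) do Left; now (A; A:dirty, B:dirty)

(A; A:dirty, B:dirty)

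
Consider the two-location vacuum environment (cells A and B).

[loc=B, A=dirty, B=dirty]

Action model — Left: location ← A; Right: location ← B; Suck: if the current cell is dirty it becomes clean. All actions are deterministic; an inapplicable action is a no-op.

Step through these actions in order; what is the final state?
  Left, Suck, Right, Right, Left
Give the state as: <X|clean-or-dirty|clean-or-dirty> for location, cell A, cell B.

1) do Left; now <A|dirty|dirty>
2) do Suck; now <A|clean|dirty>
3) do Right; now <B|clean|dirty>
4) do Right; now <B|clean|dirty>
5) do Left; now <A|clean|dirty>

<A|clean|dirty>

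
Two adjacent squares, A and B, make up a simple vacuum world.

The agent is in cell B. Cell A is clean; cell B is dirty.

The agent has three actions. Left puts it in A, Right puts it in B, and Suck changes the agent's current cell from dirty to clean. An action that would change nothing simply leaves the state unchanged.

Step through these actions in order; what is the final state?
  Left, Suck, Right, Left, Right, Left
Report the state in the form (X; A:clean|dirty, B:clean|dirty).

1. Left → (A; A:clean, B:dirty)
2. Suck → (A; A:clean, B:dirty)
3. Right → (B; A:clean, B:dirty)
4. Left → (A; A:clean, B:dirty)
5. Right → (B; A:clean, B:dirty)
6. Left → (A; A:clean, B:dirty)

(A; A:clean, B:dirty)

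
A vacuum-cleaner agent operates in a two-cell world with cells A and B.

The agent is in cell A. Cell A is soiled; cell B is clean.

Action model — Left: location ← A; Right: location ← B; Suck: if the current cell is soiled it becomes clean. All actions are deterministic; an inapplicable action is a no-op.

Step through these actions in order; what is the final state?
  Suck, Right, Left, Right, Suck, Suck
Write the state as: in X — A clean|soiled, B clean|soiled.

in B — A clean, B clean

1. Suck → in A — A clean, B clean
2. Right → in B — A clean, B clean
3. Left → in A — A clean, B clean
4. Right → in B — A clean, B clean
5. Suck → in B — A clean, B clean
6. Suck → in B — A clean, B clean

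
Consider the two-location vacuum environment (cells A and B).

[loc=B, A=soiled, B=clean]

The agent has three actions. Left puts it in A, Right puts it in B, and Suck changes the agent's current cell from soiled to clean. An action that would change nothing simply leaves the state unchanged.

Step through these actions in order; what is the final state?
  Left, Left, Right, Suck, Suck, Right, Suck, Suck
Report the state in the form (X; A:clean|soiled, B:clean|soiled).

(B; A:soiled, B:clean)

Left (#1): (A; A:soiled, B:clean)
Left (#2): (A; A:soiled, B:clean)
Right (#3): (B; A:soiled, B:clean)
Suck (#4): (B; A:soiled, B:clean)
Suck (#5): (B; A:soiled, B:clean)
Right (#6): (B; A:soiled, B:clean)
Suck (#7): (B; A:soiled, B:clean)
Suck (#8): (B; A:soiled, B:clean)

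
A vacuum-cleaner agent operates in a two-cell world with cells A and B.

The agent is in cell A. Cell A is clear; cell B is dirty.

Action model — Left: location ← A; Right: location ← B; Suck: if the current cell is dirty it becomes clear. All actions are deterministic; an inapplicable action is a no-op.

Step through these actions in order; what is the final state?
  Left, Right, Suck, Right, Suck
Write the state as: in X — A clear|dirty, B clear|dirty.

in B — A clear, B clear

step 1/5 (Left): in A — A clear, B dirty
step 2/5 (Right): in B — A clear, B dirty
step 3/5 (Suck): in B — A clear, B clear
step 4/5 (Right): in B — A clear, B clear
step 5/5 (Suck): in B — A clear, B clear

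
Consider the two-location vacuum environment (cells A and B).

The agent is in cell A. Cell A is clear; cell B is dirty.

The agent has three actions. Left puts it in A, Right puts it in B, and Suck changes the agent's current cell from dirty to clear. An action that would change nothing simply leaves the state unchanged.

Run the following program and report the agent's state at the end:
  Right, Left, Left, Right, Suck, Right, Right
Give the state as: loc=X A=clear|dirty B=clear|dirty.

step 1/7 (Right): loc=B A=clear B=dirty
step 2/7 (Left): loc=A A=clear B=dirty
step 3/7 (Left): loc=A A=clear B=dirty
step 4/7 (Right): loc=B A=clear B=dirty
step 5/7 (Suck): loc=B A=clear B=clear
step 6/7 (Right): loc=B A=clear B=clear
step 7/7 (Right): loc=B A=clear B=clear

loc=B A=clear B=clear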